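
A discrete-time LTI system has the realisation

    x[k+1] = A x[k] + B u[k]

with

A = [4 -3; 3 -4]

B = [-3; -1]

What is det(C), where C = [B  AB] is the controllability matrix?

6

AB = [[-9], [-5]]
Controllability matrix C = [B  AB] = [[-3, -9], [-1, -5]]
det(C) = (-3)·(-5) - (-9)·(-1) = 15 - 9 = 6
Since det(C) ≠ 0, rank(C) = 2 and the system is completely controllable.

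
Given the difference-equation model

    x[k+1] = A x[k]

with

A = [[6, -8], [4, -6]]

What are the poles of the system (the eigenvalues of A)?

det(zI - A) = z^2 - (tr A)z + det A, with tr A = 6 + (-6) = 0 and det A = 6·(-6) - (-8)·4 = -36 - (-32) = -4.
So p(z) = det(zI - A) = z^2 - 4.
Factor z^2 - 4: two numbers with sum 0 and product -4 are 2 and -2, so z^2 - 4 = (z - 2)(z + 2).
Hence p(z) = (z - 2) (z + 2), with roots -2, 2.

-2, 2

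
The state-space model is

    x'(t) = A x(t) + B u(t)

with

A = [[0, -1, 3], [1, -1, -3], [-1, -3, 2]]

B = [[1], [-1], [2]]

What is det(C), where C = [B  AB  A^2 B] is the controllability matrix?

39

AB = [[7], [-4], [6]]
A^2B = [[22], [-7], [17]]
Controllability matrix C = [B  AB  A^2B] = [[1, 7, 22], [-1, -4, -7], [2, 6, 17]]
Expanding along the first row, det(C) = 1·((-4)·17 - (-7)·6) - 7·((-1)·17 - (-7)·2) + 22·((-1)·6 - (-4)·2) = 1·(-26) - 7·(-3) + 22·2 = 39
Since det(C) ≠ 0, rank(C) = 3 and the system is completely controllable.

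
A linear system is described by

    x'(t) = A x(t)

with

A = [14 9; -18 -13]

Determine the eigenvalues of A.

-4, 5

det(sI - A) = s^2 - (tr A)s + det A, with tr A = 14 + (-13) = 1 and det A = 14·(-13) - 9·(-18) = -182 - (-162) = -20.
So p(s) = det(sI - A) = s^2 - s - 20.
Factor s^2 - s - 20: two numbers with sum 1 and product -20 are 5 and -4, so s^2 - s - 20 = (s - 5)(s + 4).
Hence p(s) = (s - 5) (s + 4), with roots -4, 5.
At least one eigenvalue has non-negative real part, so the system is not asymptotically stable.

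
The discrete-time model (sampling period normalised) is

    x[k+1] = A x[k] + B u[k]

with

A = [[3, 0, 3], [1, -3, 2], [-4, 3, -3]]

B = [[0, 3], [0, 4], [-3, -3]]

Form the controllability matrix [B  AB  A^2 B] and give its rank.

AB = [[-9, 0], [-6, -15], [9, 9]]
A^2B = [[0, 27], [27, 63], [-9, -72]]
Controllability matrix C = [B  AB  A^2B] = [[0, 3, -9, 0, 0, 27], [0, 4, -6, -15, 27, 63], [-3, -3, 9, 9, -9, -72]]
Take the 3×3 submatrix of C formed by columns 1, 2, 3: [[0, 3, -9], [0, 4, -6], [-3, -3, 9]]. Its determinant is 0·(4·9 - (-6)·(-3)) - 3·(0·9 - (-6)·(-3)) + (-9)·(0·(-3) - 4·(-3)) = 0·18 - 3·(-18) + (-9)·12 = -54 ≠ 0.
So rank(C) ≥ 3; since C has 3 rows, rank(C) = 3.
rank(C) = 3 = n, so the pair (A, B) is completely controllable.

3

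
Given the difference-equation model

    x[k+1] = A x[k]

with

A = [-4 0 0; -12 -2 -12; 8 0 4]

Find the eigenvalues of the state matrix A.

det(zI - A) = z^3 - (tr A)z^2 + (M11 + M22 + M33)z - det A, where Mii is the 2×2 principal minor of A obtained by deleting row i and column i.
tr A = (-4) + (-2) + 4 = -2; M11 = (-2)·4 - (-12)·0 = -8 - 0 = -8; M22 = (-4)·4 - 0·8 = -16 - 0 = -16; M33 = (-4)·(-2) - 0·(-12) = 8 - 0 = 8; sum of minors = -16.
det A = (-4)·((-2)·4 - (-12)·0) - 0·((-12)·4 - (-12)·8) + 0·((-12)·0 - (-2)·8) = (-4)·(-8) - 0·48 + 0·16 = 32.
So p(z) = det(zI - A) = z^3 + 2z^2 - 16z - 32.
Rational-root test: any integer root divides -32. Testing small divisors, z = -2 works: p(-2) = -8 + 8 + 32 + (-32) = 0, so (z + 2) is a factor.
Dividing, p(z) = (z + 2)(z^2 - 16).
Factor z^2 - 16: two numbers with sum 0 and product -16 are 4 and -4, so z^2 - 16 = (z - 4)(z + 4).
Hence p(z) = (z - 4) (z + 2) (z + 4), with roots -4, -2, 4.

-4, -2, 4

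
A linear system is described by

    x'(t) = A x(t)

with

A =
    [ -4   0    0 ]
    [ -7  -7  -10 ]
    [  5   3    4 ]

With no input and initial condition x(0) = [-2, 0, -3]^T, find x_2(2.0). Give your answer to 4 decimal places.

4.7167

det(sI - A) = s^3 - (tr A)s^2 + (M11 + M22 + M33)s - det A, where Mii is the 2×2 principal minor of A obtained by deleting row i and column i.
tr A = (-4) + (-7) + 4 = -7; M11 = (-7)·4 - (-10)·3 = -28 - (-30) = 2; M22 = (-4)·4 - 0·5 = -16 - 0 = -16; M33 = (-4)·(-7) - 0·(-7) = 28 - 0 = 28; sum of minors = 14.
det A = (-4)·((-7)·4 - (-10)·3) - 0·((-7)·4 - (-10)·5) + 0·((-7)·3 - (-7)·5) = (-4)·2 - 0·22 + 0·14 = -8.
So p(s) = det(sI - A) = s^3 + 7s^2 + 14s + 8.
Rational-root test: any integer root divides 8. Testing small divisors, s = -1 works: p(-1) = -1 + 7 + (-14) + 8 = 0, so (s + 1) is a factor.
Dividing, p(s) = (s + 1)(s^2 + 6s + 8).
Factor s^2 + 6s + 8: two numbers with sum -6 and product 8 are -2 and -4, so s^2 + 6s + 8 = (s + 2)(s + 4).
Hence p(s) = (s + 1) (s + 2) (s + 4), with roots -4, -2, -1.
The eigenvalues -4, -2, -1 are distinct and real, so A is diagonalisable and x(t) = e^{At} x(0) = V diag(e^{λ_i t}) V^{-1} x(0), where the columns of V are the eigenvectors.
λ = -4: A - (-4)I = [[0, 0, 0], [-7, -3, -10], [5, 3, 8]]. v must be orthogonal to every row; (row 2) × (row 3) = [6, 6, -6], so take v_1 = [1, 1, -1]^T.
λ = -2: A - (-2)I = [[-2, 0, 0], [-7, -5, -10], [5, 3, 6]]. v must be orthogonal to every row; (row 1) × (row 2) = [0, -20, 10], so take v_2 = [0, -2, 1]^T.
λ = -1: A - (-1)I = [[-3, 0, 0], [-7, -6, -10], [5, 3, 5]]. v must be orthogonal to every row; (row 1) × (row 2) = [0, -30, 18], so take v_3 = [0, -5, 3]^T.
V = [v_1 v_2 v_3] = [[1, 0, 0], [1, -2, -5], [-1, 1, 3]] has det V = -1, so V^{-1} = adj(V)/det V = [[1, 0, 0], [-2, -3, -5], [1, 1, 2]].
Modal coordinates z(0) = V^{-1} x(0): 1·(-2) + 0·0 + 0·(-3) = -2; (-2)·(-2) + (-3)·0 + (-5)·(-3) = 19; 1·(-2) + 1·0 + 2·(-3) = -8; so z(0) = [-2, 19, -8]^T.
x_2(t) = Σ_i (v_i)_2 · z_i(0) · e^{λ_i t} (row 2 of V times the modal terms).
x_2(2.0) = 1·(-2)·e^{-4·2.0} + (-2)·19·e^{-2·2.0} + (-5)·(-8)·e^{-1·2.0} = (-2)·0.000335 + (-38)·0.018316 + 40·0.135335 = 4.7167.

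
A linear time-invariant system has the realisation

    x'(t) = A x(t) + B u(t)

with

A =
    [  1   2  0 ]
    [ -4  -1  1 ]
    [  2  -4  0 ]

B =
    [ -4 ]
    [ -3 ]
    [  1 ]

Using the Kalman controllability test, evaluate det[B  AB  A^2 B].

10184

AB = [[-10], [20], [4]]
A^2B = [[30], [24], [-100]]
Controllability matrix C = [B  AB  A^2B] = [[-4, -10, 30], [-3, 20, 24], [1, 4, -100]]
Expanding along the first row, det(C) = (-4)·(20·(-100) - 24·4) - (-10)·((-3)·(-100) - 24·1) + 30·((-3)·4 - 20·1) = (-4)·(-2096) - (-10)·276 + 30·(-32) = 10184
Since det(C) ≠ 0, rank(C) = 3 and the system is completely controllable.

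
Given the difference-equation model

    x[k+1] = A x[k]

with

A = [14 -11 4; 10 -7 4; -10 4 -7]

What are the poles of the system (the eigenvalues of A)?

-3, -1, 4

det(zI - A) = z^3 - (tr A)z^2 + (M11 + M22 + M33)z - det A, where Mii is the 2×2 principal minor of A obtained by deleting row i and column i.
tr A = 14 + (-7) + (-7) = 0; M11 = (-7)·(-7) - 4·4 = 49 - 16 = 33; M22 = 14·(-7) - 4·(-10) = -98 - (-40) = -58; M33 = 14·(-7) - (-11)·10 = -98 - (-110) = 12; sum of minors = -13.
det A = 14·((-7)·(-7) - 4·4) - (-11)·(10·(-7) - 4·(-10)) + 4·(10·4 - (-7)·(-10)) = 14·33 - (-11)·(-30) + 4·(-30) = 12.
So p(z) = det(zI - A) = z^3 - 13z - 12.
Rational-root test: any integer root divides -12. Testing small divisors, z = -1 works: p(-1) = -1 + 0 + 13 + (-12) = 0, so (z + 1) is a factor.
Dividing, p(z) = (z + 1)(z^2 - z - 12).
Factor z^2 - z - 12: two numbers with sum 1 and product -12 are 4 and -3, so z^2 - z - 12 = (z - 4)(z + 3).
Hence p(z) = (z - 4) (z + 1) (z + 3), with roots -3, -1, 4.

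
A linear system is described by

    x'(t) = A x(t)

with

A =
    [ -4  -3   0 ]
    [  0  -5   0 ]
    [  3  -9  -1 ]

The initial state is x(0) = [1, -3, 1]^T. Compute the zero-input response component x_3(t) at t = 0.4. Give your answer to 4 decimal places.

det(sI - A) = s^3 - (tr A)s^2 + (M11 + M22 + M33)s - det A, where Mii is the 2×2 principal minor of A obtained by deleting row i and column i.
tr A = (-4) + (-5) + (-1) = -10; M11 = (-5)·(-1) - 0·(-9) = 5 - 0 = 5; M22 = (-4)·(-1) - 0·3 = 4 - 0 = 4; M33 = (-4)·(-5) - (-3)·0 = 20 - 0 = 20; sum of minors = 29.
det A = (-4)·((-5)·(-1) - 0·(-9)) - (-3)·(0·(-1) - 0·3) + 0·(0·(-9) - (-5)·3) = (-4)·5 - (-3)·0 + 0·15 = -20.
So p(s) = det(sI - A) = s^3 + 10s^2 + 29s + 20.
Rational-root test: any integer root divides 20. Testing small divisors, s = -1 works: p(-1) = -1 + 10 + (-29) + 20 = 0, so (s + 1) is a factor.
Dividing, p(s) = (s + 1)(s^2 + 9s + 20).
Factor s^2 + 9s + 20: two numbers with sum -9 and product 20 are -4 and -5, so s^2 + 9s + 20 = (s + 4)(s + 5).
Hence p(s) = (s + 1) (s + 4) (s + 5), with roots -5, -4, -1.
The eigenvalues -5, -4, -1 are distinct and real, so A is diagonalisable and x(t) = e^{At} x(0) = V diag(e^{λ_i t}) V^{-1} x(0), where the columns of V are the eigenvectors.
λ = -5: A - (-5)I = [[1, -3, 0], [0, 0, 0], [3, -9, 4]]. v must be orthogonal to every row; (row 1) × (row 3) = [-12, -4, 0], so take v_1 = [3, 1, 0]^T.
λ = -4: A - (-4)I = [[0, -3, 0], [0, -1, 0], [3, -9, 3]]. v must be orthogonal to every row; (row 1) × (row 3) = [-9, 0, 9], so take v_2 = [1, 0, -1]^T.
λ = -1: A - (-1)I = [[-3, -3, 0], [0, -4, 0], [3, -9, 0]]. v must be orthogonal to every row; (row 1) × (row 2) = [0, 0, 12], so take v_3 = [0, 0, 1]^T.
V = [v_1 v_2 v_3] = [[3, 1, 0], [1, 0, 0], [0, -1, 1]] has det V = -1, so V^{-1} = adj(V)/det V = [[0, 1, 0], [1, -3, 0], [1, -3, 1]].
Modal coordinates z(0) = V^{-1} x(0): 0·1 + 1·(-3) + 0·1 = -3; 1·1 + (-3)·(-3) + 0·1 = 10; 1·1 + (-3)·(-3) + 1·1 = 11; so z(0) = [-3, 10, 11]^T.
x_3(t) = Σ_i (v_i)_3 · z_i(0) · e^{λ_i t} (row 3 of V times the modal terms).
x_3(0.4) = 0·(-3)·e^{-5·0.4} + (-1)·10·e^{-4·0.4} + 1·11·e^{-1·0.4} = 0·0.13533528 + (-10)·0.20189652 + 11·0.67032005 = 5.3546.

5.3546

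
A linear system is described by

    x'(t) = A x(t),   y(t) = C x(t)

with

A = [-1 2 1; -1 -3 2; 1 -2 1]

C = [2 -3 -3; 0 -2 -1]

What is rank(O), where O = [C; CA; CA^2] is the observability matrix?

CA = [[-2, 19, -7], [1, 8, -5]]
CA^2 = [[-24, -47, 29], [-14, -12, 12]]
Observability matrix O = [C; CA; CA^2] = [[2, -3, -3], [0, -2, -1], [-2, 19, -7], [1, 8, -5], [-24, -47, 29], [-14, -12, 12]]
Take the 3×3 submatrix of O formed by rows 1, 2, 3: [[2, -3, -3], [0, -2, -1], [-2, 19, -7]]. Its determinant is 2·((-2)·(-7) - (-1)·19) - (-3)·(0·(-7) - (-1)·(-2)) + (-3)·(0·19 - (-2)·(-2)) = 2·33 - (-3)·(-2) + (-3)·(-4) = 72 ≠ 0.
So rank(O) ≥ 3; since O has 3 columns, rank(O) = 3.
rank(O) = 3 = n, so the pair (A, C) is completely observable.

3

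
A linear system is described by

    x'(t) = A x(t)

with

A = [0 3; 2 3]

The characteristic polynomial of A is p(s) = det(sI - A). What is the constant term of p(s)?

For a 2×2 matrix, det(sI - A) = s^2 - (tr A)s + det A.
tr A = 3, det A = -6.
So p(s) = s^2 - 3s - 6.
The constant term is -6.

-6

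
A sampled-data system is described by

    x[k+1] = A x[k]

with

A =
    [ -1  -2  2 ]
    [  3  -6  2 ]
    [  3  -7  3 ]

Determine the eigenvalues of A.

det(zI - A) = z^3 - (tr A)z^2 + (M11 + M22 + M33)z - det A, where Mii is the 2×2 principal minor of A obtained by deleting row i and column i.
tr A = (-1) + (-6) + 3 = -4; M11 = (-6)·3 - 2·(-7) = -18 - (-14) = -4; M22 = (-1)·3 - 2·3 = -3 - 6 = -9; M33 = (-1)·(-6) - (-2)·3 = 6 - (-6) = 12; sum of minors = -1.
det A = (-1)·((-6)·3 - 2·(-7)) - (-2)·(3·3 - 2·3) + 2·(3·(-7) - (-6)·3) = (-1)·(-4) - (-2)·3 + 2·(-3) = 4.
So p(z) = det(zI - A) = z^3 + 4z^2 - z - 4.
Rational-root test: any integer root divides -4. Testing small divisors, z = -1 works: p(-1) = -1 + 4 + 1 + (-4) = 0, so (z + 1) is a factor.
Dividing, p(z) = (z + 1)(z^2 + 3z - 4).
Factor z^2 + 3z - 4: two numbers with sum -3 and product -4 are 1 and -4, so z^2 + 3z - 4 = (z - 1)(z + 4).
Hence p(z) = (z - 1) (z + 1) (z + 4), with roots -4, -1, 1.

-4, -1, 1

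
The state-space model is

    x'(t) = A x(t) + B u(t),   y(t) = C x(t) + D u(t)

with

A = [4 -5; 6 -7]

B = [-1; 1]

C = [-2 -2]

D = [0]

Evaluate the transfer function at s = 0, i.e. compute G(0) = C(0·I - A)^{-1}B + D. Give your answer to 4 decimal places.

G(0) = C(-A)^{-1}B + D = -C A^{-1} B + D.
det A = 2, so A^{-1} = (1/2)·adj(A) = [[-7/2, 5/2], [-3, 2]]
A^{-1} B = [6, 5]^T
C A^{-1} B = -22
G(0) = D - C A^{-1} B = 0 - (-22) = 22

22.0000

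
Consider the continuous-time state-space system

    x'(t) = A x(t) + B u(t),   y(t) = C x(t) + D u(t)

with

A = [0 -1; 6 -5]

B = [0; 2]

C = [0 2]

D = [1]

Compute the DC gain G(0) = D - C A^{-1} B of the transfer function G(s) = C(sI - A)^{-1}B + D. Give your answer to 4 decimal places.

1.0000

G(0) = C(-A)^{-1}B + D = -C A^{-1} B + D.
det A = 6, so A^{-1} = (1/6)·adj(A) = [[-5/6, 1/6], [-1, 0]]
A^{-1} B = [1/3, 0]^T
C A^{-1} B = 0
G(0) = D - C A^{-1} B = 1 - (0) = 1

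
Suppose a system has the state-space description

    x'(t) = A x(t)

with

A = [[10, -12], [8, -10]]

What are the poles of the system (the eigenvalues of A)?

det(sI - A) = s^2 - (tr A)s + det A, with tr A = 10 + (-10) = 0 and det A = 10·(-10) - (-12)·8 = -100 - (-96) = -4.
So p(s) = det(sI - A) = s^2 - 4.
Factor s^2 - 4: two numbers with sum 0 and product -4 are 2 and -2, so s^2 - 4 = (s - 2)(s + 2).
Hence p(s) = (s - 2) (s + 2), with roots -2, 2.
At least one eigenvalue has non-negative real part, so the system is not asymptotically stable.

-2, 2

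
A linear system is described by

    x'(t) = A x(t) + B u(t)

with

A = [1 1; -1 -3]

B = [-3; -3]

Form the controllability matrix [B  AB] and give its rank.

AB = [[-6], [12]]
Controllability matrix C = [B  AB] = [[-3, -6], [-3, 12]]
det(C) = (-3)·12 - (-6)·(-3) = -36 - 18 = -54 ≠ 0, so rank(C) = 2.
rank(C) = 2 = n, so the pair (A, B) is completely controllable.

2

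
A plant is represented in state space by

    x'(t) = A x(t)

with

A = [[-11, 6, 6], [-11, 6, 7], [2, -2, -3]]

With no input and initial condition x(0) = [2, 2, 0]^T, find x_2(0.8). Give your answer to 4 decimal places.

0.0366

det(sI - A) = s^3 - (tr A)s^2 + (M11 + M22 + M33)s - det A, where Mii is the 2×2 principal minor of A obtained by deleting row i and column i.
tr A = (-11) + 6 + (-3) = -8; M11 = 6·(-3) - 7·(-2) = -18 - (-14) = -4; M22 = (-11)·(-3) - 6·2 = 33 - 12 = 21; M33 = (-11)·6 - 6·(-11) = -66 - (-66) = 0; sum of minors = 17.
det A = (-11)·(6·(-3) - 7·(-2)) - 6·((-11)·(-3) - 7·2) + 6·((-11)·(-2) - 6·2) = (-11)·(-4) - 6·19 + 6·10 = -10.
So p(s) = det(sI - A) = s^3 + 8s^2 + 17s + 10.
Rational-root test: any integer root divides 10. Testing small divisors, s = -1 works: p(-1) = -1 + 8 + (-17) + 10 = 0, so (s + 1) is a factor.
Dividing, p(s) = (s + 1)(s^2 + 7s + 10).
Factor s^2 + 7s + 10: two numbers with sum -7 and product 10 are -2 and -5, so s^2 + 7s + 10 = (s + 2)(s + 5).
Hence p(s) = (s + 1) (s + 2) (s + 5), with roots -5, -2, -1.
The eigenvalues -5, -2, -1 are distinct and real, so A is diagonalisable and x(t) = e^{At} x(0) = V diag(e^{λ_i t}) V^{-1} x(0), where the columns of V are the eigenvectors.
λ = -5: A - (-5)I = [[-6, 6, 6], [-11, 11, 7], [2, -2, 2]]. v must be orthogonal to every row; (row 1) × (row 2) = [-24, -24, 0], so take v_1 = [1, 1, 0]^T.
λ = -2: A - (-2)I = [[-9, 6, 6], [-11, 8, 7], [2, -2, -1]]. v must be orthogonal to every row; (row 1) × (row 2) = [-6, -3, -6], so take v_2 = [2, 1, 2]^T.
λ = -1: A - (-1)I = [[-10, 6, 6], [-11, 7, 7], [2, -2, -2]]. v must be orthogonal to every row; (row 1) × (row 2) = [0, 4, -4], so take v_3 = [0, -1, 1]^T.
V = [v_1 v_2 v_3] = [[1, 2, 0], [1, 1, -1], [0, 2, 1]] has det V = 1, so V^{-1} = adj(V)/det V = [[3, -2, -2], [-1, 1, 1], [2, -2, -1]].
Modal coordinates z(0) = V^{-1} x(0): 3·2 + (-2)·2 + (-2)·0 = 2; (-1)·2 + 1·2 + 1·0 = 0; 2·2 + (-2)·2 + (-1)·0 = 0; so z(0) = [2, 0, 0]^T.
x_2(t) = Σ_i (v_i)_2 · z_i(0) · e^{λ_i t} (row 2 of V times the modal terms).
x_2(0.8) = 1·2·e^{-5·0.8} + 1·0·e^{-2·0.8} + (-1)·0·e^{-1·0.8} = 2·0.018316 + 0·0.201897 + 0·0.449329 = 0.0366.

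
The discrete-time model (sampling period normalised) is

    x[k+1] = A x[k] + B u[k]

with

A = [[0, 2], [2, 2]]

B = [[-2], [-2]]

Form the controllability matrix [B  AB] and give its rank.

AB = [[-4], [-8]]
Controllability matrix C = [B  AB] = [[-2, -4], [-2, -8]]
det(C) = (-2)·(-8) - (-4)·(-2) = 16 - 8 = 8 ≠ 0, so rank(C) = 2.
rank(C) = 2 = n, so the pair (A, B) is completely controllable.

2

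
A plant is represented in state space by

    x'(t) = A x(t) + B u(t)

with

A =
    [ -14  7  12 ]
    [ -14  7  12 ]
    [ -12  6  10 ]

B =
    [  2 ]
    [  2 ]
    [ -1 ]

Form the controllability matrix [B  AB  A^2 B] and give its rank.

2

AB = [[-26], [-26], [-22]]
A^2B = [[-82], [-82], [-64]]
Controllability matrix C = [B  AB  A^2B] = [[2, -26, -82], [2, -26, -82], [-1, -22, -64]]
The rows r1, r2, r3 of C are linearly dependent: -r1 + r2 = 0 (check each entry), so rank(C) ≤ 2.
The 2×2 minor from rows 1, 3, columns 1, 2 is 2·(-22) - (-26)·(-1) = -44 - 26 = -70 ≠ 0, so rank(C) = 2.
rank(C) = 2 < n = 3, so the pair (A, B) is not completely controllable.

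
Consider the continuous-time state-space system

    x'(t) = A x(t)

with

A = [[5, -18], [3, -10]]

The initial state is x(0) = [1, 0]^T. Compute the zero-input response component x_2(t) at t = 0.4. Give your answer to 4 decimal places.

det(sI - A) = s^2 - (tr A)s + det A, with tr A = 5 + (-10) = -5 and det A = 5·(-10) - (-18)·3 = -50 - (-54) = 4.
So p(s) = det(sI - A) = s^2 + 5s + 4.
Factor s^2 + 5s + 4: two numbers with sum -5 and product 4 are -1 and -4, so s^2 + 5s + 4 = (s + 1)(s + 4).
Hence p(s) = (s + 1) (s + 4), with roots -4, -1.
The eigenvalues -4, -1 are distinct and real, so A is diagonalisable and x(t) = e^{At} x(0) = V diag(e^{λ_i t}) V^{-1} x(0), where the columns of V are the eigenvectors.
λ = -4: A - (-4)I = [[9, -18], [3, -6]]. Row 1 gives 9·v1 + (-18)·v2 = 0, so take v_1 = [-2, -1]^T.
λ = -1: A - (-1)I = [[6, -18], [3, -9]]. Row 1 gives 6·v1 + (-18)·v2 = 0, so take v_2 = [3, 1]^T.
V = [v_1 v_2] = [[-2, 3], [-1, 1]] has det V = 1, so V^{-1} = adj(V)/det V = [[1, -3], [1, -2]].
Modal coordinates z(0) = V^{-1} x(0): 1·1 + (-3)·0 = 1; 1·1 + (-2)·0 = 1; so z(0) = [1, 1]^T.
x_2(t) = Σ_i (v_i)_2 · z_i(0) · e^{λ_i t} (row 2 of V times the modal terms).
x_2(0.4) = (-1)·1·e^{-4·0.4} + 1·1·e^{-1·0.4} = (-1)·0.201897 + 1·0.670320 = 0.4684.

0.4684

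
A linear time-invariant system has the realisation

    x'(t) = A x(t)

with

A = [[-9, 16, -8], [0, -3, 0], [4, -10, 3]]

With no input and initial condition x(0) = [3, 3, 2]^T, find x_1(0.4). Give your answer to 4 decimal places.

1.8613

det(sI - A) = s^3 - (tr A)s^2 + (M11 + M22 + M33)s - det A, where Mii is the 2×2 principal minor of A obtained by deleting row i and column i.
tr A = (-9) + (-3) + 3 = -9; M11 = (-3)·3 - 0·(-10) = -9 - 0 = -9; M22 = (-9)·3 - (-8)·4 = -27 - (-32) = 5; M33 = (-9)·(-3) - 16·0 = 27 - 0 = 27; sum of minors = 23.
det A = (-9)·((-3)·3 - 0·(-10)) - 16·(0·3 - 0·4) + (-8)·(0·(-10) - (-3)·4) = (-9)·(-9) - 16·0 + (-8)·12 = -15.
So p(s) = det(sI - A) = s^3 + 9s^2 + 23s + 15.
Rational-root test: any integer root divides 15. Testing small divisors, s = -1 works: p(-1) = -1 + 9 + (-23) + 15 = 0, so (s + 1) is a factor.
Dividing, p(s) = (s + 1)(s^2 + 8s + 15).
Factor s^2 + 8s + 15: two numbers with sum -8 and product 15 are -3 and -5, so s^2 + 8s + 15 = (s + 3)(s + 5).
Hence p(s) = (s + 1) (s + 3) (s + 5), with roots -5, -3, -1.
The eigenvalues -5, -3, -1 are distinct and real, so A is diagonalisable and x(t) = e^{At} x(0) = V diag(e^{λ_i t}) V^{-1} x(0), where the columns of V are the eigenvectors.
λ = -5: A - (-5)I = [[-4, 16, -8], [0, 2, 0], [4, -10, 8]]. v must be orthogonal to every row; (row 1) × (row 2) = [16, 0, -8], so take v_1 = [-2, 0, 1]^T.
λ = -3: A - (-3)I = [[-6, 16, -8], [0, 0, 0], [4, -10, 6]]. v must be orthogonal to every row; (row 1) × (row 3) = [16, 4, -4], so take v_2 = [4, 1, -1]^T.
λ = -1: A - (-1)I = [[-8, 16, -8], [0, -2, 0], [4, -10, 4]]. v must be orthogonal to every row; (row 1) × (row 2) = [-16, 0, 16], so take v_3 = [-1, 0, 1]^T.
V = [v_1 v_2 v_3] = [[-2, 4, -1], [0, 1, 0], [1, -1, 1]] has det V = -1, so V^{-1} = adj(V)/det V = [[-1, 3, -1], [0, 1, 0], [1, -2, 2]].
Modal coordinates z(0) = V^{-1} x(0): (-1)·3 + 3·3 + (-1)·2 = 4; 0·3 + 1·3 + 0·2 = 3; 1·3 + (-2)·3 + 2·2 = 1; so z(0) = [4, 3, 1]^T.
x_1(t) = Σ_i (v_i)_1 · z_i(0) · e^{λ_i t} (row 1 of V times the modal terms).
x_1(0.4) = (-2)·4·e^{-5·0.4} + 4·3·e^{-3·0.4} + (-1)·1·e^{-1·0.4} = (-8)·0.135335 + 12·0.301194 + (-1)·0.670320 = 1.8613.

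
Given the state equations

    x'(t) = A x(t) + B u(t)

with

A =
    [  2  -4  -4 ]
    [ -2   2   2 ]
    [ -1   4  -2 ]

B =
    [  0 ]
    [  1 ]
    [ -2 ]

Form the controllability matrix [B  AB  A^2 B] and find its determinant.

AB = [[4], [-2], [8]]
A^2B = [[-16], [4], [-28]]
Controllability matrix C = [B  AB  A^2B] = [[0, 4, -16], [1, -2, 4], [-2, 8, -28]]
Expanding along the first row, det(C) = 0·((-2)·(-28) - 4·8) - 4·(1·(-28) - 4·(-2)) + (-16)·(1·8 - (-2)·(-2)) = 0·24 - 4·(-20) + (-16)·4 = 16
Since det(C) ≠ 0, rank(C) = 3 and the system is completely controllable.

16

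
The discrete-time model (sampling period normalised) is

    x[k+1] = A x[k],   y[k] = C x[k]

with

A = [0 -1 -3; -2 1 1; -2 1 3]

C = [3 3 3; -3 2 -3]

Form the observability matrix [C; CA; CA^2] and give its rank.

3

CA = [[-12, 3, 3], [2, 2, 2]]
CA^2 = [[-12, 18, 48], [-8, 2, 2]]
Observability matrix O = [C; CA; CA^2] = [[3, 3, 3], [-3, 2, -3], [-12, 3, 3], [2, 2, 2], [-12, 18, 48], [-8, 2, 2]]
Take the 3×3 submatrix of O formed by rows 1, 2, 3: [[3, 3, 3], [-3, 2, -3], [-12, 3, 3]]. Its determinant is 3·(2·3 - (-3)·3) - 3·((-3)·3 - (-3)·(-12)) + 3·((-3)·3 - 2·(-12)) = 3·15 - 3·(-45) + 3·15 = 225 ≠ 0.
So rank(O) ≥ 3; since O has 3 columns, rank(O) = 3.
rank(O) = 3 = n, so the pair (A, C) is completely observable.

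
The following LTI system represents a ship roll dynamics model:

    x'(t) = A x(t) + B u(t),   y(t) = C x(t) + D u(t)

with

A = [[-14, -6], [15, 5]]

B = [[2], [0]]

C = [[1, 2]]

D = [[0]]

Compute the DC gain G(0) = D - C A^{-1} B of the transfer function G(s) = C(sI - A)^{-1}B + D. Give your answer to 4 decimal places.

G(0) = C(-A)^{-1}B + D = -C A^{-1} B + D.
det A = 20, so A^{-1} = (1/20)·adj(A) = [[1/4, 3/10], [-3/4, -7/10]]
A^{-1} B = [1/2, -3/2]^T
C A^{-1} B = -5/2
G(0) = D - C A^{-1} B = 0 - (-5/2) = 5/2 ≈ 2.5000

2.5000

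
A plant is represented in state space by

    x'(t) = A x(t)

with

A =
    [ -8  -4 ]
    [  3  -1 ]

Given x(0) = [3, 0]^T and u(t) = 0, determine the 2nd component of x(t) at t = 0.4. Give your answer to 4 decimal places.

0.5991

det(sI - A) = s^2 - (tr A)s + det A, with tr A = (-8) + (-1) = -9 and det A = (-8)·(-1) - (-4)·3 = 8 - (-12) = 20.
So p(s) = det(sI - A) = s^2 + 9s + 20.
Factor s^2 + 9s + 20: two numbers with sum -9 and product 20 are -4 and -5, so s^2 + 9s + 20 = (s + 4)(s + 5).
Hence p(s) = (s + 4) (s + 5), with roots -5, -4.
The eigenvalues -5, -4 are distinct and real, so A is diagonalisable and x(t) = e^{At} x(0) = V diag(e^{λ_i t}) V^{-1} x(0), where the columns of V are the eigenvectors.
λ = -5: A - (-5)I = [[-3, -4], [3, 4]]. Row 1 gives (-3)·v1 + (-4)·v2 = 0, so take v_1 = [4, -3]^T.
λ = -4: A - (-4)I = [[-4, -4], [3, 3]]. Row 1 gives (-4)·v1 + (-4)·v2 = 0, so take v_2 = [1, -1]^T.
V = [v_1 v_2] = [[4, 1], [-3, -1]] has det V = -1, so V^{-1} = adj(V)/det V = [[1, 1], [-3, -4]].
Modal coordinates z(0) = V^{-1} x(0): 1·3 + 1·0 = 3; (-3)·3 + (-4)·0 = -9; so z(0) = [3, -9]^T.
x_2(t) = Σ_i (v_i)_2 · z_i(0) · e^{λ_i t} (row 2 of V times the modal terms).
x_2(0.4) = (-3)·3·e^{-5·0.4} + (-1)·(-9)·e^{-4·0.4} = (-9)·0.135335 + 9·0.201897 = 0.5991.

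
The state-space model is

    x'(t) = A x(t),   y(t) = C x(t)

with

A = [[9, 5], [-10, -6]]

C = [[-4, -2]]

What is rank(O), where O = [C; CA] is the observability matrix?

CA = [[-16, -8]]
Observability matrix O = [C; CA] = [[-4, -2], [-16, -8]]
Every row of O is a scalar multiple of row 1 = [-4, -2] (multipliers 1, 4), so the rows span a one-dimensional space.
O ≠ 0, hence rank(O) = 1.
rank(O) = 1 < n = 2, so the pair (A, C) is not completely observable.

1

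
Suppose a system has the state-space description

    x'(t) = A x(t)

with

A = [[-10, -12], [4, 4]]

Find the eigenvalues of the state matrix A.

-4, -2

det(sI - A) = s^2 - (tr A)s + det A, with tr A = (-10) + 4 = -6 and det A = (-10)·4 - (-12)·4 = -40 - (-48) = 8.
So p(s) = det(sI - A) = s^2 + 6s + 8.
Factor s^2 + 6s + 8: two numbers with sum -6 and product 8 are -2 and -4, so s^2 + 6s + 8 = (s + 2)(s + 4).
Hence p(s) = (s + 2) (s + 4), with roots -4, -2.
All eigenvalues have negative real part, so the system is asymptotically stable.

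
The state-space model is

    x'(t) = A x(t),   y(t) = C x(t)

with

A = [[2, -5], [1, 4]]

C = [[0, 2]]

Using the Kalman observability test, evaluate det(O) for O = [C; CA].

CA = [[2, 8]]
Observability matrix O = [C; CA] = [[0, 2], [2, 8]]
det(O) = 0·8 - 2·2 = 0 - 4 = -4
Since det(O) ≠ 0, rank(O) = 2 and the system is completely observable.

-4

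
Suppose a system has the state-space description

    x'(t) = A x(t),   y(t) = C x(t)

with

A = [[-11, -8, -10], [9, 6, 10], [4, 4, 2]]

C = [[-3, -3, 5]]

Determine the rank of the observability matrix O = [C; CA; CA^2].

CA = [[26, 26, 10]]
CA^2 = [[-12, -12, 20]]
Observability matrix O = [C; CA; CA^2] = [[-3, -3, 5], [26, 26, 10], [-12, -12, 20]]
The columns c1, c2, c3 of O are linearly dependent: -c1 + c2 = 0 (check each entry), so rank(O) ≤ 2.
The 2×2 minor from rows 1, 2, columns 1, 3 is (-3)·10 - 5·26 = -30 - 130 = -160 ≠ 0, so rank(O) = 2.
rank(O) = 2 < n = 3, so the pair (A, C) is not completely observable.

2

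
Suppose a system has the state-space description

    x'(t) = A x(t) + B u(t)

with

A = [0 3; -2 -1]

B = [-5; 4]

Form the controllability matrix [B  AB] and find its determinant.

AB = [[12], [6]]
Controllability matrix C = [B  AB] = [[-5, 12], [4, 6]]
det(C) = (-5)·6 - 12·4 = -30 - 48 = -78
Since det(C) ≠ 0, rank(C) = 2 and the system is completely controllable.

-78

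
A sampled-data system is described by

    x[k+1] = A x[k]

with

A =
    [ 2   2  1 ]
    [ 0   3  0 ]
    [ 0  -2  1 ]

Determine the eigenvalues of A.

det(zI - A) = z^3 - (tr A)z^2 + (M11 + M22 + M33)z - det A, where Mii is the 2×2 principal minor of A obtained by deleting row i and column i.
tr A = 2 + 3 + 1 = 6; M11 = 3·1 - 0·(-2) = 3 - 0 = 3; M22 = 2·1 - 1·0 = 2 - 0 = 2; M33 = 2·3 - 2·0 = 6 - 0 = 6; sum of minors = 11.
det A = 2·(3·1 - 0·(-2)) - 2·(0·1 - 0·0) + 1·(0·(-2) - 3·0) = 2·3 - 2·0 + 1·0 = 6.
So p(z) = det(zI - A) = z^3 - 6z^2 + 11z - 6.
Rational-root test: any integer root divides -6. Testing small divisors, z = 1 works: p(1) = 1 + (-6) + 11 + (-6) = 0, so (z - 1) is a factor.
Dividing, p(z) = (z - 1)(z^2 - 5z + 6).
Factor z^2 - 5z + 6: two numbers with sum 5 and product 6 are 3 and 2, so z^2 - 5z + 6 = (z - 3)(z - 2).
Hence p(z) = (z - 3) (z - 2) (z - 1), with roots 1, 2, 3.

1, 2, 3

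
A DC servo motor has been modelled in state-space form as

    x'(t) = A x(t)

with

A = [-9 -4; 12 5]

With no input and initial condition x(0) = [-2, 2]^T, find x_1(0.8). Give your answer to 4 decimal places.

det(sI - A) = s^2 - (tr A)s + det A, with tr A = (-9) + 5 = -4 and det A = (-9)·5 - (-4)·12 = -45 - (-48) = 3.
So p(s) = det(sI - A) = s^2 + 4s + 3.
Factor s^2 + 4s + 3: two numbers with sum -4 and product 3 are -1 and -3, so s^2 + 4s + 3 = (s + 1)(s + 3).
Hence p(s) = (s + 1) (s + 3), with roots -3, -1.
The eigenvalues -3, -1 are distinct and real, so A is diagonalisable and x(t) = e^{At} x(0) = V diag(e^{λ_i t}) V^{-1} x(0), where the columns of V are the eigenvectors.
λ = -3: A - (-3)I = [[-6, -4], [12, 8]]. Row 1 gives (-6)·v1 + (-4)·v2 = 0, so take v_1 = [2, -3]^T.
λ = -1: A - (-1)I = [[-8, -4], [12, 6]]. Row 1 gives (-8)·v1 + (-4)·v2 = 0, so take v_2 = [1, -2]^T.
V = [v_1 v_2] = [[2, 1], [-3, -2]] has det V = -1, so V^{-1} = adj(V)/det V = [[2, 1], [-3, -2]].
Modal coordinates z(0) = V^{-1} x(0): 2·(-2) + 1·2 = -2; (-3)·(-2) + (-2)·2 = 2; so z(0) = [-2, 2]^T.
x_1(t) = Σ_i (v_i)_1 · z_i(0) · e^{λ_i t} (row 1 of V times the modal terms).
x_1(0.8) = 2·(-2)·e^{-3·0.8} + 1·2·e^{-1·0.8} = (-4)·0.090718 + 2·0.449329 = 0.5358.

0.5358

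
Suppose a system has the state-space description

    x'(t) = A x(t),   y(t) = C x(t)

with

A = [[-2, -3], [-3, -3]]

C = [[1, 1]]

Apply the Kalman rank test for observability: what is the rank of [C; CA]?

CA = [[-5, -6]]
Observability matrix O = [C; CA] = [[1, 1], [-5, -6]]
det(O) = 1·(-6) - 1·(-5) = -6 - (-5) = -1 ≠ 0, so rank(O) = 2.
rank(O) = 2 = n, so the pair (A, C) is completely observable.

2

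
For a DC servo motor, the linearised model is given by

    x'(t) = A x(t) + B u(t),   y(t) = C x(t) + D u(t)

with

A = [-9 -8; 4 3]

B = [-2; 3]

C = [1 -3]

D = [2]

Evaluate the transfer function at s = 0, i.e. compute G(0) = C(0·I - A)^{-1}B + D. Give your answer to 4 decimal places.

G(0) = C(-A)^{-1}B + D = -C A^{-1} B + D.
det A = 5, so A^{-1} = (1/5)·adj(A) = [[3/5, 8/5], [-4/5, -9/5]]
A^{-1} B = [18/5, -19/5]^T
C A^{-1} B = 15
G(0) = D - C A^{-1} B = 2 - (15) = -13

-13.0000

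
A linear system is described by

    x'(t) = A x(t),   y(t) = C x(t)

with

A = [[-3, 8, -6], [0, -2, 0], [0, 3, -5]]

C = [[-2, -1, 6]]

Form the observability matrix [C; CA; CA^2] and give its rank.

2

CA = [[6, 4, -18]]
CA^2 = [[-18, -14, 54]]
Observability matrix O = [C; CA; CA^2] = [[-2, -1, 6], [6, 4, -18], [-18, -14, 54]]
The columns c1, c2, c3 of O are linearly dependent: 3·c1 + c3 = 0 (check each entry), so rank(O) ≤ 2.
The 2×2 minor from rows 1, 2, columns 1, 2 is (-2)·4 - (-1)·6 = -8 - (-6) = -2 ≠ 0, so rank(O) = 2.
rank(O) = 2 < n = 3, so the pair (A, C) is not completely observable.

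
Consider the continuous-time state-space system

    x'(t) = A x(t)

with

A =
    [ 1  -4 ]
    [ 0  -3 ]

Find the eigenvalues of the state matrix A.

det(sI - A) = s^2 - (tr A)s + det A, with tr A = 1 + (-3) = -2 and det A = 1·(-3) - (-4)·0 = -3 - 0 = -3.
So p(s) = det(sI - A) = s^2 + 2s - 3.
Factor s^2 + 2s - 3: two numbers with sum -2 and product -3 are 1 and -3, so s^2 + 2s - 3 = (s - 1)(s + 3).
Hence p(s) = (s - 1) (s + 3), with roots -3, 1.
At least one eigenvalue has non-negative real part, so the system is not asymptotically stable.

-3, 1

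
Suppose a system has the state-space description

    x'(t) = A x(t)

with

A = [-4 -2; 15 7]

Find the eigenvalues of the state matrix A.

det(sI - A) = s^2 - (tr A)s + det A, with tr A = (-4) + 7 = 3 and det A = (-4)·7 - (-2)·15 = -28 - (-30) = 2.
So p(s) = det(sI - A) = s^2 - 3s + 2.
Factor s^2 - 3s + 2: two numbers with sum 3 and product 2 are 2 and 1, so s^2 - 3s + 2 = (s - 2)(s - 1).
Hence p(s) = (s - 2) (s - 1), with roots 1, 2.
At least one eigenvalue has non-negative real part, so the system is not asymptotically stable.

1, 2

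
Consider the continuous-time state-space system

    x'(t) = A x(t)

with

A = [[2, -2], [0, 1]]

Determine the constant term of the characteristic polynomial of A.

For a 2×2 matrix, det(sI - A) = s^2 - (tr A)s + det A.
tr A = 3, det A = 2.
So p(s) = s^2 - 3s + 2.
The constant term is 2.

2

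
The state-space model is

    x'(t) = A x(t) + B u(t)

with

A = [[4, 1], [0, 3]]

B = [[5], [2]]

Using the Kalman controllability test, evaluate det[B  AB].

-14

AB = [[22], [6]]
Controllability matrix C = [B  AB] = [[5, 22], [2, 6]]
det(C) = 5·6 - 22·2 = 30 - 44 = -14
Since det(C) ≠ 0, rank(C) = 2 and the system is completely controllable.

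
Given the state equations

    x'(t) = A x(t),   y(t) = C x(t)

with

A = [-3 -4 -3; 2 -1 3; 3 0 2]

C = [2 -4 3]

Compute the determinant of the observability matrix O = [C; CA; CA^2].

CA = [[-5, -4, -12]]
CA^2 = [[-29, 24, -21]]
Observability matrix O = [C; CA; CA^2] = [[2, -4, 3], [-5, -4, -12], [-29, 24, -21]]
Expanding along the first row, det(O) = 2·((-4)·(-21) - (-12)·24) - (-4)·((-5)·(-21) - (-12)·(-29)) + 3·((-5)·24 - (-4)·(-29)) = 2·372 - (-4)·(-243) + 3·(-236) = -936
Since det(O) ≠ 0, rank(O) = 3 and the system is completely observable.

-936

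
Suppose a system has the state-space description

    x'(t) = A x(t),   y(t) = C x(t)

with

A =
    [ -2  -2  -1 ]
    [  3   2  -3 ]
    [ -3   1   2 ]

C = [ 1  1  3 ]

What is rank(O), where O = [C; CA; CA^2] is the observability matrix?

CA = [[-8, 3, 2]]
CA^2 = [[19, 24, 3]]
Observability matrix O = [C; CA; CA^2] = [[1, 1, 3], [-8, 3, 2], [19, 24, 3]]
det(O) = 1·(3·3 - 2·24) - 1·((-8)·3 - 2·19) + 3·((-8)·24 - 3·19) = 1·(-39) - 1·(-62) + 3·(-249) = -724 ≠ 0, so rank(O) = 3.
rank(O) = 3 = n, so the pair (A, C) is completely observable.

3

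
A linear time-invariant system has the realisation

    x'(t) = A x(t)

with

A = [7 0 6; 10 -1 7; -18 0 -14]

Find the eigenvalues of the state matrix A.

det(sI - A) = s^3 - (tr A)s^2 + (M11 + M22 + M33)s - det A, where Mii is the 2×2 principal minor of A obtained by deleting row i and column i.
tr A = 7 + (-1) + (-14) = -8; M11 = (-1)·(-14) - 7·0 = 14 - 0 = 14; M22 = 7·(-14) - 6·(-18) = -98 - (-108) = 10; M33 = 7·(-1) - 0·10 = -7 - 0 = -7; sum of minors = 17.
det A = 7·((-1)·(-14) - 7·0) - 0·(10·(-14) - 7·(-18)) + 6·(10·0 - (-1)·(-18)) = 7·14 - 0·(-14) + 6·(-18) = -10.
So p(s) = det(sI - A) = s^3 + 8s^2 + 17s + 10.
Rational-root test: any integer root divides 10. Testing small divisors, s = -1 works: p(-1) = -1 + 8 + (-17) + 10 = 0, so (s + 1) is a factor.
Dividing, p(s) = (s + 1)(s^2 + 7s + 10).
Factor s^2 + 7s + 10: two numbers with sum -7 and product 10 are -2 and -5, so s^2 + 7s + 10 = (s + 2)(s + 5).
Hence p(s) = (s + 1) (s + 2) (s + 5), with roots -5, -2, -1.
All eigenvalues have negative real part, so the system is asymptotically stable.

-5, -2, -1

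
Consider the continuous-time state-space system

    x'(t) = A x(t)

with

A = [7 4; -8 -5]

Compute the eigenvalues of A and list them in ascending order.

det(sI - A) = s^2 - (tr A)s + det A, with tr A = 7 + (-5) = 2 and det A = 7·(-5) - 4·(-8) = -35 - (-32) = -3.
So p(s) = det(sI - A) = s^2 - 2s - 3.
Factor s^2 - 2s - 3: two numbers with sum 2 and product -3 are 3 and -1, so s^2 - 2s - 3 = (s - 3)(s + 1).
Hence p(s) = (s - 3) (s + 1), with roots -1, 3.
At least one eigenvalue has non-negative real part, so the system is not asymptotically stable.

-1, 3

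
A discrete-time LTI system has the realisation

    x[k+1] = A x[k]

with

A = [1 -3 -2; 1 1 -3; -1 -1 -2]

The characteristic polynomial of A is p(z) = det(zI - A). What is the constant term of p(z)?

20

Expand det(zI - A) for the 3×3 matrix.
p(z) = z^3 - 5z + 20.
(Check: constant term = det(-A) = (-1)^3 det A = 20; coefficient of z^2 = -tr A = 0.)
The constant term is 20.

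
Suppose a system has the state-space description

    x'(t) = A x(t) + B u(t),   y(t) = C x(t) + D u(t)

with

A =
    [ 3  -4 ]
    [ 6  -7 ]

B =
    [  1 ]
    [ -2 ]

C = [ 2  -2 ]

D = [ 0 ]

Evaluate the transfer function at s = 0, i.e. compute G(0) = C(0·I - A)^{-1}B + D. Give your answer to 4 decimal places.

G(0) = C(-A)^{-1}B + D = -C A^{-1} B + D.
det A = 3, so A^{-1} = (1/3)·adj(A) = [[-7/3, 4/3], [-2, 1]]
A^{-1} B = [-5, -4]^T
C A^{-1} B = -2
G(0) = D - C A^{-1} B = 0 - (-2) = 2

2.0000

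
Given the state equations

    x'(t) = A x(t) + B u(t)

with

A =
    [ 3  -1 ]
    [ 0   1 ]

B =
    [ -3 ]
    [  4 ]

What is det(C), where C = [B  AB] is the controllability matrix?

AB = [[-13], [4]]
Controllability matrix C = [B  AB] = [[-3, -13], [4, 4]]
det(C) = (-3)·4 - (-13)·4 = -12 - (-52) = 40
Since det(C) ≠ 0, rank(C) = 2 and the system is completely controllable.

40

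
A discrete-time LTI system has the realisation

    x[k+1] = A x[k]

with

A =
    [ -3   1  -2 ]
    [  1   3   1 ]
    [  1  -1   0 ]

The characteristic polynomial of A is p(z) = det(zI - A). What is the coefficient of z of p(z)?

Expand det(zI - A) for the 3×3 matrix.
p(z) = z^3 - 7z - 6.
(Check: constant term = det(-A) = (-1)^3 det A = -6; coefficient of z^2 = -tr A = 0.)
The coefficient of z is -7.

-7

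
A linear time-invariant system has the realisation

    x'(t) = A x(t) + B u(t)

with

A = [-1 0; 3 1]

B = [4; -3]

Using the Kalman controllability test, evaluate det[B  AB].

AB = [[-4], [9]]
Controllability matrix C = [B  AB] = [[4, -4], [-3, 9]]
det(C) = 4·9 - (-4)·(-3) = 36 - 12 = 24
Since det(C) ≠ 0, rank(C) = 2 and the system is completely controllable.

24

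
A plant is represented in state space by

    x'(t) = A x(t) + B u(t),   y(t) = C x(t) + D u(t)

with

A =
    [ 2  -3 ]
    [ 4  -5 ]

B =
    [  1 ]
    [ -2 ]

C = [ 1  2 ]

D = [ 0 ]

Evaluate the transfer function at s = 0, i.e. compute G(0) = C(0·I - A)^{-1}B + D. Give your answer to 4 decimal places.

G(0) = C(-A)^{-1}B + D = -C A^{-1} B + D.
det A = 2, so A^{-1} = (1/2)·adj(A) = [[-5/2, 3/2], [-2, 1]]
A^{-1} B = [-11/2, -4]^T
C A^{-1} B = -27/2
G(0) = D - C A^{-1} B = 0 - (-27/2) = 27/2 ≈ 13.5000

13.5000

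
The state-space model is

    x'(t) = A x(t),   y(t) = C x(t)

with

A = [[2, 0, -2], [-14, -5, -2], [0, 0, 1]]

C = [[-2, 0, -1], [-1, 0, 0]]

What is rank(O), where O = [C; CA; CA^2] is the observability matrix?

2

CA = [[-4, 0, 3], [-2, 0, 2]]
CA^2 = [[-8, 0, 11], [-4, 0, 6]]
Observability matrix O = [C; CA; CA^2] = [[-2, 0, -1], [-1, 0, 0], [-4, 0, 3], [-2, 0, 2], [-8, 0, 11], [-4, 0, 6]]
Column 2 of O is identically zero, so rank(O) ≤ 2.
The 2×2 minor from rows 1, 2, columns 1, 3 is (-2)·0 - (-1)·(-1) = 0 - 1 = -1 ≠ 0, so rank(O) = 2.
rank(O) = 2 < n = 3, so the pair (A, C) is not completely observable.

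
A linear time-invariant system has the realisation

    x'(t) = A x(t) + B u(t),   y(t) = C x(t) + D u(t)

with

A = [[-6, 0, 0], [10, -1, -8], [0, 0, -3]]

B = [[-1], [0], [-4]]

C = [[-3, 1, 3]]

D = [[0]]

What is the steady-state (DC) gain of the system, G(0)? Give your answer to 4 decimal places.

G(0) = C(-A)^{-1}B + D = -C A^{-1} B + D.
det A = -18, so A^{-1} = (1/-18)·adj(A) = [[-1/6, 0, 0], [-5/3, -1, 8/3], [0, 0, -1/3]]
A^{-1} B = [1/6, -9, 4/3]^T
C A^{-1} B = -11/2
G(0) = D - C A^{-1} B = 0 - (-11/2) = 11/2 ≈ 5.5000

5.5000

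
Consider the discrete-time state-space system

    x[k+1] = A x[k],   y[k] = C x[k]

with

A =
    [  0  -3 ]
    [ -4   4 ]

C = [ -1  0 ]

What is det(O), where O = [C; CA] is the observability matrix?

-3

CA = [[0, 3]]
Observability matrix O = [C; CA] = [[-1, 0], [0, 3]]
det(O) = (-1)·3 - 0·0 = -3 - 0 = -3
Since det(O) ≠ 0, rank(O) = 2 and the system is completely observable.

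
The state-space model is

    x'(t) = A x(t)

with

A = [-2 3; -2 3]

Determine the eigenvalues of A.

det(sI - A) = s^2 - (tr A)s + det A, with tr A = (-2) + 3 = 1 and det A = (-2)·3 - 3·(-2) = -6 - (-6) = 0.
So p(s) = det(sI - A) = s^2 - s.
Factor s^2 - s: two numbers with sum 1 and product 0 are 1 and 0, so s^2 - s = s(s - 1).
Hence p(s) = s (s - 1), with roots 0, 1.
At least one eigenvalue has non-negative real part, so the system is not asymptotically stable.

0, 1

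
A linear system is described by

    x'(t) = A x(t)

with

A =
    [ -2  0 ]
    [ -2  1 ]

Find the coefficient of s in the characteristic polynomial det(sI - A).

1

For a 2×2 matrix, det(sI - A) = s^2 - (tr A)s + det A.
tr A = -1, det A = -2.
So p(s) = s^2 + s - 2.
The coefficient of s is 1.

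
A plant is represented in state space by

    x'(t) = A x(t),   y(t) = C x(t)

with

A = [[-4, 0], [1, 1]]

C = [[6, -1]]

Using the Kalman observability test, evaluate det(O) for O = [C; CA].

-31

CA = [[-25, -1]]
Observability matrix O = [C; CA] = [[6, -1], [-25, -1]]
det(O) = 6·(-1) - (-1)·(-25) = -6 - 25 = -31
Since det(O) ≠ 0, rank(O) = 2 and the system is completely observable.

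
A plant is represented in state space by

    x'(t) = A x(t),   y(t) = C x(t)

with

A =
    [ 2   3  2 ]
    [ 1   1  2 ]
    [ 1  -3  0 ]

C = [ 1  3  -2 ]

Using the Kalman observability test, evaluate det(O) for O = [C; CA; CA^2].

1380

CA = [[3, 12, 8]]
CA^2 = [[26, -3, 30]]
Observability matrix O = [C; CA; CA^2] = [[1, 3, -2], [3, 12, 8], [26, -3, 30]]
Expanding along the first row, det(O) = 1·(12·30 - 8·(-3)) - 3·(3·30 - 8·26) + (-2)·(3·(-3) - 12·26) = 1·384 - 3·(-118) + (-2)·(-321) = 1380
Since det(O) ≠ 0, rank(O) = 3 and the system is completely observable.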